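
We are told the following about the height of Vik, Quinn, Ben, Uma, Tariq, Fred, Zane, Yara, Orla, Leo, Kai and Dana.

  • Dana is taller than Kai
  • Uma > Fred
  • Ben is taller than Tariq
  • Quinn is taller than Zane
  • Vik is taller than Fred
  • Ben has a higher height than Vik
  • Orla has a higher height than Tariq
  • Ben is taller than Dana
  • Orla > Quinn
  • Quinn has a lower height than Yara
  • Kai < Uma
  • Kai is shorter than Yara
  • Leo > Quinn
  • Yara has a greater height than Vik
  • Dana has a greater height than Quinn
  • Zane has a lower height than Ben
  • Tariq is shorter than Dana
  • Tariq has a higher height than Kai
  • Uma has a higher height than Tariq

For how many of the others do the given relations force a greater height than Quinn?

5

Directly above Quinn: Leo, Orla, Dana, Yara.
One step further: Ben (5 so far).
Nothing else is reachable above Quinn; 5 in all.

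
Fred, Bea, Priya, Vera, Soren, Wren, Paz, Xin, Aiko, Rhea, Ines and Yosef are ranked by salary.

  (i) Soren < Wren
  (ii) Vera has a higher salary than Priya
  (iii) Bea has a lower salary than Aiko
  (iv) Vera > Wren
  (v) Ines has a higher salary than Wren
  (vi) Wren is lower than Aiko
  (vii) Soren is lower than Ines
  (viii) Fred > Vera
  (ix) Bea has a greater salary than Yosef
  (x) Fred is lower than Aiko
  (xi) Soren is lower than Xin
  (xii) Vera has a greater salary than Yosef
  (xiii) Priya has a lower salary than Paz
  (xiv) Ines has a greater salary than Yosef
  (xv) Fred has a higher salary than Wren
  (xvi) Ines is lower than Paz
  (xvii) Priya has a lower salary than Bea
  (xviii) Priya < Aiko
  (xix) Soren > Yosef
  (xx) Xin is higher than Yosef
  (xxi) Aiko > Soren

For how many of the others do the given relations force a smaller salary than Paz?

5

Directly below Paz: Priya, Ines.
One step further: Yosef, Soren, Wren (5 so far).
No other element is forced below Paz by the given relations, so the count is 5.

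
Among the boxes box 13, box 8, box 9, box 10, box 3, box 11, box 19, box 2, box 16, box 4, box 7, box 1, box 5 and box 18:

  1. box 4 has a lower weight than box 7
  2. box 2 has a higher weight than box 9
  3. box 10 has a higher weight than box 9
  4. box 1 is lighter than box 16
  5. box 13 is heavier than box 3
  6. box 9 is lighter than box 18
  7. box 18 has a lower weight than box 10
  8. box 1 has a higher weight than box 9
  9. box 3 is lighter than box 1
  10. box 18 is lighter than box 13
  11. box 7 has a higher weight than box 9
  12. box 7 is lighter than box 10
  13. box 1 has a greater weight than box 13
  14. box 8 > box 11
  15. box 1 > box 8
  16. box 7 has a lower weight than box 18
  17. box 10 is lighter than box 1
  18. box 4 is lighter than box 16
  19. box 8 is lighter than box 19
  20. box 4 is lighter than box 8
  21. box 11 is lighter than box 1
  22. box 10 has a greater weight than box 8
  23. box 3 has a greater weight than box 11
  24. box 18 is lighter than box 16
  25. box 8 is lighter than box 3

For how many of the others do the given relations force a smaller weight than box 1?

9

Directly below box 1: box 9, box 11, box 8, box 3, box 13, box 10.
One step further: box 4, box 7, box 18 (9 so far).
Nothing else is reachable below box 1; 9 in all.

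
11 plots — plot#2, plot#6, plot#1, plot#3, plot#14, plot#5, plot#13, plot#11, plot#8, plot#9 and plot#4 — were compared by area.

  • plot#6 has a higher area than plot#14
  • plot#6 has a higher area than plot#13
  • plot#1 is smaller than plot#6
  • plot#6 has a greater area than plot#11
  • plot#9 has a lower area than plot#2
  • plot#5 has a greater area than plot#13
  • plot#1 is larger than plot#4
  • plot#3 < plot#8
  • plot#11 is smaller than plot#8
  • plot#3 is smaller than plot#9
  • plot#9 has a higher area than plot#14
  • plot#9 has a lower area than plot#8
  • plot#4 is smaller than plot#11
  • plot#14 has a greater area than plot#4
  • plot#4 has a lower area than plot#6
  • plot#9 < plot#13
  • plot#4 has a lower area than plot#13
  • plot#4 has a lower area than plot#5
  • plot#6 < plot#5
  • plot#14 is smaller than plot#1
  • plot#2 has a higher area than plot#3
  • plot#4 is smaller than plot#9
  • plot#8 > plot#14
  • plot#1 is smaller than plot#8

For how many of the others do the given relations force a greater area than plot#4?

The elements the relations force above plot#4 are plot#14, plot#1, plot#9, plot#11, plot#13, plot#6, plot#8, plot#2, plot#5 — no chain reaches any other.
That is 9.

9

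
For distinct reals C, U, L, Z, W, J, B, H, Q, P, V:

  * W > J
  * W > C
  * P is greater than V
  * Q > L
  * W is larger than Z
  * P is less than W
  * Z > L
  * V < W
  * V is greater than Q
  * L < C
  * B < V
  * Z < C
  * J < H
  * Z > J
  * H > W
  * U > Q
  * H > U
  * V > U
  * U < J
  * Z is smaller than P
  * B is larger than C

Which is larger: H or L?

H

Link the given pairs in sequence: L < Q; Q < U; U < J; J < Z; Z < C; C < B; B < V; V < P; P < W; W < H.
Together: L < Q < U < J < Z < C < B < V < P < W < H.
So L < H; H is the larger of the two.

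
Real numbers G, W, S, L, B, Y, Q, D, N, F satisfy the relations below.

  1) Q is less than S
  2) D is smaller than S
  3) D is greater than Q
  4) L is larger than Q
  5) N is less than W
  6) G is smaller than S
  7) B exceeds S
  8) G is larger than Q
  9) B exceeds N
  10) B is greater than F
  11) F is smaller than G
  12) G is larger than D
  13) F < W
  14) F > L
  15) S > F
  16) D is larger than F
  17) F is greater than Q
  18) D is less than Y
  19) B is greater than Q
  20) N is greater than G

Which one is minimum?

Chaining upward from Q: directly above it, L, F, D, G, S, B; then Y, N, W.
That covers every other element, and nothing is given below Q, so Q is the minimum.

Q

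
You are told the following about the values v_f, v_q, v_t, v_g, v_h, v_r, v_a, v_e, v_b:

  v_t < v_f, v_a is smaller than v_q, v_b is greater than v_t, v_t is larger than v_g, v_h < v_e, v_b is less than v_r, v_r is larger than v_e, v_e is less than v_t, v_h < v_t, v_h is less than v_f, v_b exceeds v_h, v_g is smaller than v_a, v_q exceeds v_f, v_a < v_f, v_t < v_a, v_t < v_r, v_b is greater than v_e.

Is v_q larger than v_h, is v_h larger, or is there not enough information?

Link the given pairs in sequence: v_h < v_e; v_e < v_t; v_t < v_a; v_a < v_q.
Together: v_h < v_e < v_t < v_a < v_q.
So v_q is larger.

v_q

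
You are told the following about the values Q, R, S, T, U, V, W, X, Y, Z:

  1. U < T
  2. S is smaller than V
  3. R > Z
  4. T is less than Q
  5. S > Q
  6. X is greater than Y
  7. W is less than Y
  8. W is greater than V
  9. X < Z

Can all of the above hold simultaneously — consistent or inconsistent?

Every relation is compatible with U < T < Q < S < V < W < Y < X < Z < R; the set is consistent.

consistent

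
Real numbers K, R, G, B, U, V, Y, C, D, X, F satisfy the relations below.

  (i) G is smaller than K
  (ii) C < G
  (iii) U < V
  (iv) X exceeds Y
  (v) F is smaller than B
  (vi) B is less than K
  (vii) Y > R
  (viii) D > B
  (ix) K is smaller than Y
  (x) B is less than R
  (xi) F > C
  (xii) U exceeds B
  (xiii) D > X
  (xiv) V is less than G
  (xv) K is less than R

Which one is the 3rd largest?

Y

The consecutive relations fix a unique order: C < F < B < U < V < G < K < R < Y < X < D.
Counting 3 from the largest end gives Y.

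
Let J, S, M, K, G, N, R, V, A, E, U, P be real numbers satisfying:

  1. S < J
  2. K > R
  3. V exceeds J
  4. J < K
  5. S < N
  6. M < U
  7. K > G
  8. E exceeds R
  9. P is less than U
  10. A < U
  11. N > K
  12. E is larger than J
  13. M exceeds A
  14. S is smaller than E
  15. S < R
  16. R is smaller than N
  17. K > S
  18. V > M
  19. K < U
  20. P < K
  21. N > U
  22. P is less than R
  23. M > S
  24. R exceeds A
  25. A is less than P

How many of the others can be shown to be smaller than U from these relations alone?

The elements the relations force below U are S, G, A, P, R, J, K, M — no chain reaches any other.
That is 8.

8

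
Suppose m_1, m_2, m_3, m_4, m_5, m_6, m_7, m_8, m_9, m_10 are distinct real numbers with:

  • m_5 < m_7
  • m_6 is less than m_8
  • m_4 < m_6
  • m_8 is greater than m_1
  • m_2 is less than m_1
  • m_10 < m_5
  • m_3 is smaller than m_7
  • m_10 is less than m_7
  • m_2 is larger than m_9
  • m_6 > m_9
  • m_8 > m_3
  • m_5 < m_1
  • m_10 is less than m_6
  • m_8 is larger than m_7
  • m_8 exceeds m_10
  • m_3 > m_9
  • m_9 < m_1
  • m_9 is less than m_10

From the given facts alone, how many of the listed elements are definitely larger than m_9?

The elements the relations force above m_9 are m_10, m_5, m_6, m_3, m_2, m_1, m_7, m_8 — no chain reaches any other.
That is 8.

8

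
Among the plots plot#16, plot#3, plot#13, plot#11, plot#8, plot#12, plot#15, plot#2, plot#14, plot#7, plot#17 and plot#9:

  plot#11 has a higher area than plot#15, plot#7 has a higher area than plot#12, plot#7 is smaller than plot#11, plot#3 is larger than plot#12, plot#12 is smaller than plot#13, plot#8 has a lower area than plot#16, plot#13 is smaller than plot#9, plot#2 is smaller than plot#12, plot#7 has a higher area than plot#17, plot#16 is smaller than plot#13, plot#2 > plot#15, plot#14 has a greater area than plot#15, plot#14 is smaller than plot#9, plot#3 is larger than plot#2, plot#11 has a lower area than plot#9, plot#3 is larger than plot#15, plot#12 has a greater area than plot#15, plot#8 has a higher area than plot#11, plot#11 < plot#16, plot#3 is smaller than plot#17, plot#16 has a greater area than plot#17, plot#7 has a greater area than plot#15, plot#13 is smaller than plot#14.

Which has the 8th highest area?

Chaining the given pairs: plot#15 < plot#2 < plot#12 < plot#3 < plot#17 < plot#7 < plot#11 < plot#8 < plot#16 < plot#13 < plot#14 < plot#9.
The 8th largest is plot#17.

plot#17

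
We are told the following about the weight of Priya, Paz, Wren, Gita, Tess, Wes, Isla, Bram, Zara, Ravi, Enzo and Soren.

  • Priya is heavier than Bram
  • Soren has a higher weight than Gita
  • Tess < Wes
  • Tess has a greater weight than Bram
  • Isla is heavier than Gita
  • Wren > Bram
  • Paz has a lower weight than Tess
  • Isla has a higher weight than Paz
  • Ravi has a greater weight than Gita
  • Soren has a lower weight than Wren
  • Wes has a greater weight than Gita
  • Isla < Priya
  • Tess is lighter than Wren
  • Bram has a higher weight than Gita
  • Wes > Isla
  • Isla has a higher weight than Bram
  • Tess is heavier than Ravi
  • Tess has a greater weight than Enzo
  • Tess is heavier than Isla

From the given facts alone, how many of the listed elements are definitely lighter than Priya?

Directly below Priya: Bram, Isla.
One step further: Gita, Paz (4 so far).
Nothing else is reachable below Priya; 4 in all.

4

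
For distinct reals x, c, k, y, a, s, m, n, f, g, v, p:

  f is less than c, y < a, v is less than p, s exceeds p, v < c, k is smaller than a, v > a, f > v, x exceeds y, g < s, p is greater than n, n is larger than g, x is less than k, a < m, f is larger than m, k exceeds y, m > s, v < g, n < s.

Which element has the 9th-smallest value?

Piecing the relations together gives one ordering: y < x < k < a < v < g < n < p < s < m < f < c.
The 9th smallest is s.

s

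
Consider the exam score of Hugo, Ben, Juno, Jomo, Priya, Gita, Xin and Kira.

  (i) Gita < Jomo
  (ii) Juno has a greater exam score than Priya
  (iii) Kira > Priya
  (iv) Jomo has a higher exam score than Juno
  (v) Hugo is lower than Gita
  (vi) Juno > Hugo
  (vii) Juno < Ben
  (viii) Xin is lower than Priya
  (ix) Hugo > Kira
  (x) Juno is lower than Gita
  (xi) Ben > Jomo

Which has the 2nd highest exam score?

The consecutive relations fix a unique order: Xin < Priya < Kira < Hugo < Juno < Gita < Jomo < Ben.
Counting 2 from the largest end gives Jomo.

Jomo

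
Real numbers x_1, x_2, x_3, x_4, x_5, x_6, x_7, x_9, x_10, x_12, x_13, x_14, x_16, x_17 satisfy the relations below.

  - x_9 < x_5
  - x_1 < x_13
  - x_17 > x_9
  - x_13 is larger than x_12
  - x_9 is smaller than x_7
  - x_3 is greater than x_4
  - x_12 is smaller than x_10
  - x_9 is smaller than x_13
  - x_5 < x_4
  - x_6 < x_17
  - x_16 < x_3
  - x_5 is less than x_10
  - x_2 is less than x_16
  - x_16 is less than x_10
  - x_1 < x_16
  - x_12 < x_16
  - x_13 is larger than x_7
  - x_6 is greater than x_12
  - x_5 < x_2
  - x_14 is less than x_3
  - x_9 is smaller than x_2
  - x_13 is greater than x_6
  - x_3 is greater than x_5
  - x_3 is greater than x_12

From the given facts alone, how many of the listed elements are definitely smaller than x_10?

6

From x_10 the given relations immediately reach x_12, x_5, x_16.
From those, x_1, x_9, x_2 — 6 in total.
Nothing else is reachable below x_10; 6 in all.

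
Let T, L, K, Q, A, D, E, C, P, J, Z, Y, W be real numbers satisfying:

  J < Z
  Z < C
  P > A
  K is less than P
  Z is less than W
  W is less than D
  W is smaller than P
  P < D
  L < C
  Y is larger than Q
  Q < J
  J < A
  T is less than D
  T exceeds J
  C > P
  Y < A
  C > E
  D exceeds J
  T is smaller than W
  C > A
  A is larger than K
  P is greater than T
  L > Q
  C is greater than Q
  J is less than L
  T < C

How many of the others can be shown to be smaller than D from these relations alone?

The elements the relations force below D are Q, Y, K, J, Z, A, T, W, P — no chain reaches any other.
That is 9.

9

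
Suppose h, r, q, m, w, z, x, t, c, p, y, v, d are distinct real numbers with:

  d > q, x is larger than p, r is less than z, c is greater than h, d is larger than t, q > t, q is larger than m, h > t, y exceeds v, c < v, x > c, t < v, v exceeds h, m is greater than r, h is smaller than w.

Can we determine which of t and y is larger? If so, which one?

y

The relevant relations are t < h; h < c; c < v; v < y.
Chaining these gives t < h < c < v < y.
So y is larger.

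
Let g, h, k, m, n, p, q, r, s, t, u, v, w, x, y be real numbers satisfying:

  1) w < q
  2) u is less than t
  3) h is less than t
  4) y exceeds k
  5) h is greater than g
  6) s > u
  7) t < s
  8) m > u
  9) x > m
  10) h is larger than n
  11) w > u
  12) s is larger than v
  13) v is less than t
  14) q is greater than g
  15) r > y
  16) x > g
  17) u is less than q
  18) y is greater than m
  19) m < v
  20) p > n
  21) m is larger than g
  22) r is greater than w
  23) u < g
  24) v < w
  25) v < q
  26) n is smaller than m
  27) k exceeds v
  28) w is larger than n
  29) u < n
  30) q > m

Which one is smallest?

u

n is not least since u < n; g is not least since u < g; m is not least since n < m; v is not least since m < v; k is not least since v < k; w is not least since v < w; h is not least since g < h; y is not least since m < y; x is not least since m < x; r is not least since w < r; t is not least since u < t; p is not least since n < p; s is not least since t < s; q is not least since u < q.
Only u has nothing below it, so u is the smallest.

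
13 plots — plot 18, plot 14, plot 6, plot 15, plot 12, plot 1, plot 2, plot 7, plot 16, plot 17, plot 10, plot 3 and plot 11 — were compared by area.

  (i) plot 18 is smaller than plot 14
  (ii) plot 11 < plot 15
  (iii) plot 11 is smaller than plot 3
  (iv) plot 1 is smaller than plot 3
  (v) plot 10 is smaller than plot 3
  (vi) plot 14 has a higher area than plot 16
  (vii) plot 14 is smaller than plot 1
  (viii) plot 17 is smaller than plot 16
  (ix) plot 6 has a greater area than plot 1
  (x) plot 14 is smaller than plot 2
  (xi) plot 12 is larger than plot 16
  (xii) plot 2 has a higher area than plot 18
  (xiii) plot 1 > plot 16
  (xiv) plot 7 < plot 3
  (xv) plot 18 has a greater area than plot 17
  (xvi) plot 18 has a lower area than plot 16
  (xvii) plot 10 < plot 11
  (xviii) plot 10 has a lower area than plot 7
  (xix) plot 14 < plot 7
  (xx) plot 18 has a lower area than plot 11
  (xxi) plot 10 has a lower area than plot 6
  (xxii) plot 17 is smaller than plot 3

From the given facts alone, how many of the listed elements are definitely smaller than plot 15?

4

From plot 15 the given relations immediately reach plot 11.
From those, plot 18, plot 10 — 3 in total.
From those, plot 17 — 4 in total.
Nothing else is reachable below plot 15; 4 in all.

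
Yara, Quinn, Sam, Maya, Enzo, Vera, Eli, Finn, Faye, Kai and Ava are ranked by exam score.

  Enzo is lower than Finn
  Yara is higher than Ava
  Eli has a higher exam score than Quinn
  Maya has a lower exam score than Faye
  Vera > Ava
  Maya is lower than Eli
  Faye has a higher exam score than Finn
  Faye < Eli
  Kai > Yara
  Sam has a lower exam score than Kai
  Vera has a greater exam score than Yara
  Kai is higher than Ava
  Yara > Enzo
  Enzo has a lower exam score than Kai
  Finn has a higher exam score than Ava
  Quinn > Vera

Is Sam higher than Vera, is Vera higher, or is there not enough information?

undetermined

Following every chain through Sam: above Sam we get Kai.
Vera is not reached, and no chain runs the other way from Vera to Sam.
So the given relations leave the order of Sam and Vera undetermined.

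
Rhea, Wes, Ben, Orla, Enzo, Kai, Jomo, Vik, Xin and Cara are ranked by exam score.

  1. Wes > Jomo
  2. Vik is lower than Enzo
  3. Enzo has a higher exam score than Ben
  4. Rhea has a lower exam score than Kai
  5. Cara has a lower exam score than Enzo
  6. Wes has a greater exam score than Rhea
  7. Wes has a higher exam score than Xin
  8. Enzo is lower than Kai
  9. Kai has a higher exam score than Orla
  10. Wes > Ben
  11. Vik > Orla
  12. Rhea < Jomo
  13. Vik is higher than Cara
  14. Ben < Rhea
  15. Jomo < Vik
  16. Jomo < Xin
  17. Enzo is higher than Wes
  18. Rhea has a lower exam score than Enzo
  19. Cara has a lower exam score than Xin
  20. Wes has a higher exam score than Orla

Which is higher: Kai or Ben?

Kai

Ben < Rhea and Rhea < Jomo give Ben < Jomo.
With Jomo < Xin: Ben < Rhea < Jomo < Xin.
Then Xin < Wes extends the chain to Wes.
With Wes < Enzo: Ben < Rhea < Jomo < Xin < Wes < Enzo.
With Enzo < Kai: Ben < Rhea < Jomo < Xin < Wes < Enzo < Kai.
So Ben < Kai; Kai is the higher of the two.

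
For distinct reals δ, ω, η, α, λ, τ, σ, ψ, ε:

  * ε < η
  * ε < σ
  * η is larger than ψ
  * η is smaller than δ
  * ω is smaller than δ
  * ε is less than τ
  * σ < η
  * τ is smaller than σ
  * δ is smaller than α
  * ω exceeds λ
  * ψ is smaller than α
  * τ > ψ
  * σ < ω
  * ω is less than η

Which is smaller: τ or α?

τ

Chaining the given relations: τ < σ < ω < η < δ < α.
So τ < α; τ is the smaller of the two.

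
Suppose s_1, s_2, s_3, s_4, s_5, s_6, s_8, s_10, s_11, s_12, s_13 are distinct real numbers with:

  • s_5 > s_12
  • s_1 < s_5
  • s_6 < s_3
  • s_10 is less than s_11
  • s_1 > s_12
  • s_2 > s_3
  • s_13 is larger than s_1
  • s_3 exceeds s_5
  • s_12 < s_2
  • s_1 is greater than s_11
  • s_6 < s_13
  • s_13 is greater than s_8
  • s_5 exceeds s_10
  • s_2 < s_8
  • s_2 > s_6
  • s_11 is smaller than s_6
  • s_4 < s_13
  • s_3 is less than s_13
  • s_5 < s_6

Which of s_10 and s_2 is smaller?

s_10

The relevant relations are s_10 < s_11; s_11 < s_1; s_1 < s_5; s_5 < s_6; s_6 < s_3; s_3 < s_2.
Chaining these gives s_10 < s_11 < s_1 < s_5 < s_6 < s_3 < s_2.
So s_10 < s_2; s_10 is the smaller of the two.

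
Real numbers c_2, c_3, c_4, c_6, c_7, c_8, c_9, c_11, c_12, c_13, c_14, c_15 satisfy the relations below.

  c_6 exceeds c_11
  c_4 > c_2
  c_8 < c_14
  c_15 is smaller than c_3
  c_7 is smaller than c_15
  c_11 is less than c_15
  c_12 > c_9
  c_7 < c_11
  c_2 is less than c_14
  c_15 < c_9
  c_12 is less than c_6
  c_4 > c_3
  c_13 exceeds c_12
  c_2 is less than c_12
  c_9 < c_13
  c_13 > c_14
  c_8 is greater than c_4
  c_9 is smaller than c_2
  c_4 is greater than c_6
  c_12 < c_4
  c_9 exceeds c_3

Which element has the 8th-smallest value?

The consecutive relations fix a unique order: c_7 < c_11 < c_15 < c_3 < c_9 < c_2 < c_12 < c_6 < c_4 < c_8 < c_14 < c_13.
Counting 8 from the smallest end gives c_6.

c_6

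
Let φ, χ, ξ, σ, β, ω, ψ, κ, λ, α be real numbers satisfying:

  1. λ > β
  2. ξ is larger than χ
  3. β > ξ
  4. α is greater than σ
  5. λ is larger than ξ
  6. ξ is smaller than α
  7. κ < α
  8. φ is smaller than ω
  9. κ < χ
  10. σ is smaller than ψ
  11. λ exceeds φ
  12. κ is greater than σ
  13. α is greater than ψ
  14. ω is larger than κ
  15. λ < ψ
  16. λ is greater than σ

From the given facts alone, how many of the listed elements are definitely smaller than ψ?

From ψ the given relations immediately reach σ, λ.
From those, φ, ξ, β — 5 in total.
From those, χ — 6 in total.
From those, κ — 7 in total.
Nothing else is reachable below ψ; 7 in all.

7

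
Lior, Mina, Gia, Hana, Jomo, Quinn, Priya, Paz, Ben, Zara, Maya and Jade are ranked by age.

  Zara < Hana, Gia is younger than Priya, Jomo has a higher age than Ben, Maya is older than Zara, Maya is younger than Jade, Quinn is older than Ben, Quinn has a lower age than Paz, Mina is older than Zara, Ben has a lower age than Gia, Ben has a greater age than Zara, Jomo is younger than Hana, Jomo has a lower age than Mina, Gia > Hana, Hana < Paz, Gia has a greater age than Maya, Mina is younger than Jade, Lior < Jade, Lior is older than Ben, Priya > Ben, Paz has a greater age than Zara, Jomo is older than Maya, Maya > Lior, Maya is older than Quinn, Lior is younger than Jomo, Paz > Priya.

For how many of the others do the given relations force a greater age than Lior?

8

The elements the relations force above Lior are Maya, Jomo, Hana, Gia, Mina, Priya, Paz, Jade — no chain reaches any other.
That is 8.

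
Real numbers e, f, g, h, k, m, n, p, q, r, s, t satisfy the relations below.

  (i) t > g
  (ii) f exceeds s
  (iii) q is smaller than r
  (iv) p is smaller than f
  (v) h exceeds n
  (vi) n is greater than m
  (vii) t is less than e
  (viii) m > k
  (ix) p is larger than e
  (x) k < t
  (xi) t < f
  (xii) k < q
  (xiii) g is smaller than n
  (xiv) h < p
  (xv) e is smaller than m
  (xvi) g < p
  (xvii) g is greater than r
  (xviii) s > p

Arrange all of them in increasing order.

Each adjacent pair is fixed by a given relation: k < q; q < r; r < g; g < t; t < e; e < m; m < n; n < h; h < p; p < s; s < f. Chaining them end to end gives the full order.

k < q < r < g < t < e < m < n < h < p < s < f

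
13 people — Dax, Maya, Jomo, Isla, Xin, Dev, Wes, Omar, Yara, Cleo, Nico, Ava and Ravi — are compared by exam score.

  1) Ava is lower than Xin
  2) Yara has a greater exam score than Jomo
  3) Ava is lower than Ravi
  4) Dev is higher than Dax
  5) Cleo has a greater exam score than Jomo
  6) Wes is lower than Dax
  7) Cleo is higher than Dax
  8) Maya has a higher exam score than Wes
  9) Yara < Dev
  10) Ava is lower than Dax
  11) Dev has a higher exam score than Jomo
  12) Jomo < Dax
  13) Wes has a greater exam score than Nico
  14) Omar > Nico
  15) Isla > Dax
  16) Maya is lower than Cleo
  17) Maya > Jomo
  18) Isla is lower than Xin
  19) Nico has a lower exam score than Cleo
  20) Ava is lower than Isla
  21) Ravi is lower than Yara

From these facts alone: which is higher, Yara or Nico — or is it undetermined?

Following every chain through Nico: above Nico we get Wes, Maya, Dax, Cleo, Isla, Dev, Omar, Xin.
Yara is not reached, and no chain runs the other way from Yara to Nico.
So the given relations leave the order of Nico and Yara undetermined.

undetermined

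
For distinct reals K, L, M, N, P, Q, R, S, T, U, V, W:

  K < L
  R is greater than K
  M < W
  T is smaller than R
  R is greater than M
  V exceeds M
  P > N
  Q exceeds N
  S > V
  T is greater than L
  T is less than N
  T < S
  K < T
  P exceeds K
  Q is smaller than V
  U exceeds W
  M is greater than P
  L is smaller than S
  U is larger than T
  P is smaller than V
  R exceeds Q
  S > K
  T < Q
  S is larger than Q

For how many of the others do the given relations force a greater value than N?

8

Directly above N: P, Q.
One step further: M, R, V, S (6 so far).
One step further: W (7 so far).
One step further: U (8 so far).
Nothing else is reachable above N; 8 in all.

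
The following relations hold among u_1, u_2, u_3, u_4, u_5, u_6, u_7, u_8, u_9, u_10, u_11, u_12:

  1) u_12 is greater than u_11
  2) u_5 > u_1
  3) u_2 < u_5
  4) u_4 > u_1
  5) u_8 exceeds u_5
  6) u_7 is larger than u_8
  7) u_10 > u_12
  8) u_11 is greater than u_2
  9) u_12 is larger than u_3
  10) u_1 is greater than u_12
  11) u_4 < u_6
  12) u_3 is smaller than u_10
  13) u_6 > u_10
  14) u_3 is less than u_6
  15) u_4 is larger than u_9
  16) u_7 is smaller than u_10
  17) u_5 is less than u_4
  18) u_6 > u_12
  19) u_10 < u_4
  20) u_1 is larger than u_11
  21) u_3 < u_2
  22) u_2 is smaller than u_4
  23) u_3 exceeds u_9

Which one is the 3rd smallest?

u_2

Chaining the given pairs: u_9 < u_3 < u_2 < u_11 < u_12 < u_1 < u_5 < u_8 < u_7 < u_10 < u_4 < u_6.
Counting 3 from the smallest end gives u_2.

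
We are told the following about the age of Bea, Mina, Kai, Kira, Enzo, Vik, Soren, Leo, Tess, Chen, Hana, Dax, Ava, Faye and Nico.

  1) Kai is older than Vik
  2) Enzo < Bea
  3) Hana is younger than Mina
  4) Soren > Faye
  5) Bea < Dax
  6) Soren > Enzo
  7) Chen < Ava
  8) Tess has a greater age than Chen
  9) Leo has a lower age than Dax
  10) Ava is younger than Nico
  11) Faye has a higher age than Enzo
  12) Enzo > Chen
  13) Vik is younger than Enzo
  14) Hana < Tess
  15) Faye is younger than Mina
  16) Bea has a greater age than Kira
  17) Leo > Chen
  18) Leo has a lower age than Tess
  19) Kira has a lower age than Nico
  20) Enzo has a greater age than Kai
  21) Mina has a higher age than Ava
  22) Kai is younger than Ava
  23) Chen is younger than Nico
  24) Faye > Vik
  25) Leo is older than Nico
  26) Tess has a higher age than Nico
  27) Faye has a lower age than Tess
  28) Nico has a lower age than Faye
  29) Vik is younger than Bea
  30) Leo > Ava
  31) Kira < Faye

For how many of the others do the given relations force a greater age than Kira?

8

The elements the relations force above Kira are Nico, Faye, Mina, Leo, Soren, Bea, Tess, Dax — no chain reaches any other.
That is 8.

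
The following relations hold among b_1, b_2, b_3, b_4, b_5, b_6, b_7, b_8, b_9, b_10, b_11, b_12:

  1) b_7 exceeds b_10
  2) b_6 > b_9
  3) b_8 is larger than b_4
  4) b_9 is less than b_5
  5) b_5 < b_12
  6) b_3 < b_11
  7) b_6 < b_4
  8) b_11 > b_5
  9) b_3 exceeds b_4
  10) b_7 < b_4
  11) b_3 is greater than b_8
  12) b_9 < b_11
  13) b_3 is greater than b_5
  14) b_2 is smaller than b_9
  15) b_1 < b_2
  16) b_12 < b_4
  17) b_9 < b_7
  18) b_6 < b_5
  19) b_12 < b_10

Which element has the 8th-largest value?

The consecutive relations fix a unique order: b_1 < b_2 < b_9 < b_6 < b_5 < b_12 < b_10 < b_7 < b_4 < b_8 < b_3 < b_11.
The 8th largest is b_5.

b_5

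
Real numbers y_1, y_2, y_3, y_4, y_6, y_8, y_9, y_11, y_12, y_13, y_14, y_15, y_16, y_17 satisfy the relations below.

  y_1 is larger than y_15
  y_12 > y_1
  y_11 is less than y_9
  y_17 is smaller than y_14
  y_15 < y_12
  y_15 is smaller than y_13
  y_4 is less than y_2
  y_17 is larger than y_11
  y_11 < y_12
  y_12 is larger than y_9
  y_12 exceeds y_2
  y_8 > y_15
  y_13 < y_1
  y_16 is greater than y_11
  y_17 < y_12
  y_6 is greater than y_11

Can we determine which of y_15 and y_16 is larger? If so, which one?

Following every chain through y_15: above y_15 we get y_13, y_8, y_1, y_12.
y_16 is not reached, and no chain runs the other way from y_16 to y_15.
So the given relations leave the order of y_15 and y_16 undetermined.

undetermined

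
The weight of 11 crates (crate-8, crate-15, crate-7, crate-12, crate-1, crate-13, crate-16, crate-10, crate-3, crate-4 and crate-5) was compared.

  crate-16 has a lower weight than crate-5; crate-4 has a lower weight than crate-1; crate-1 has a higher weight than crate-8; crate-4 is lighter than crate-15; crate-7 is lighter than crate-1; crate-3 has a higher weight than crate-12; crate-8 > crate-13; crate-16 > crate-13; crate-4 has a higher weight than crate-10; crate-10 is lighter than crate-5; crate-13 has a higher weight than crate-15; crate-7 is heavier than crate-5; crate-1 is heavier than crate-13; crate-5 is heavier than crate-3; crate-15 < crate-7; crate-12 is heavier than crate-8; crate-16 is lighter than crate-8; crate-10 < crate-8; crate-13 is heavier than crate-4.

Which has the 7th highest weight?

crate-16

Piecing the relations together gives one ordering: crate-10 < crate-4 < crate-15 < crate-13 < crate-16 < crate-8 < crate-12 < crate-3 < crate-5 < crate-7 < crate-1.
Counting 7 from the largest end gives crate-16.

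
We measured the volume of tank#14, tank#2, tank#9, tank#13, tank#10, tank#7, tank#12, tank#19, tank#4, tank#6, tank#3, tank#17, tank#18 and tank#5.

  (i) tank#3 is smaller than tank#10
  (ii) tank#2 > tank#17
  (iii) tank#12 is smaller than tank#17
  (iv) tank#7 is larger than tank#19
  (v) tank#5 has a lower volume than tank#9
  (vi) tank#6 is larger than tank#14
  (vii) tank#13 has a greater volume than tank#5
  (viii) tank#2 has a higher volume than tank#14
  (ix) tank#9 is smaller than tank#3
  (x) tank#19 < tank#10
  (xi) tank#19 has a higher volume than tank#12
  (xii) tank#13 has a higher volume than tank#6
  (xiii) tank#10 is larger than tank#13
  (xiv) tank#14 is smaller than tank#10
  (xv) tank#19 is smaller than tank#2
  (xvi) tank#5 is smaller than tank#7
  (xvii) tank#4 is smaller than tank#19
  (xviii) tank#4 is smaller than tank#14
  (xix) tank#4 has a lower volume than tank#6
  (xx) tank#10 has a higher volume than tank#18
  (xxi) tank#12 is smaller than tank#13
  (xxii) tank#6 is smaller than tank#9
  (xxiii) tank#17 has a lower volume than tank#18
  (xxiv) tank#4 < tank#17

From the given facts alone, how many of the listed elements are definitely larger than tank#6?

Directly above tank#6: tank#13, tank#9.
One step further: tank#3, tank#10 (4 so far).
Nothing else is reachable above tank#6; 4 in all.

4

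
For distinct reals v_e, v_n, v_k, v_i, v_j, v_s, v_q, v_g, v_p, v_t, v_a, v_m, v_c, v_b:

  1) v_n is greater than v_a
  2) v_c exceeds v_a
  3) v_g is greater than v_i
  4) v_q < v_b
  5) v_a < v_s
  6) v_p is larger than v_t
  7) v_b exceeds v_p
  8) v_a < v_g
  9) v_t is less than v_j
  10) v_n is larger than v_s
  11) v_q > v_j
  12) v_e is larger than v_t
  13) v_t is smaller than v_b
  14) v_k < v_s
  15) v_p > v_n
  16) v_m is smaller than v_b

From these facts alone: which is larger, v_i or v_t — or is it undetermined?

Following every chain through v_t: above v_t we get v_j, v_q, v_p, v_b, v_e.
v_i is not reached, and no chain runs the other way from v_i to v_t.
So the given relations leave the order of v_t and v_i undetermined.

undetermined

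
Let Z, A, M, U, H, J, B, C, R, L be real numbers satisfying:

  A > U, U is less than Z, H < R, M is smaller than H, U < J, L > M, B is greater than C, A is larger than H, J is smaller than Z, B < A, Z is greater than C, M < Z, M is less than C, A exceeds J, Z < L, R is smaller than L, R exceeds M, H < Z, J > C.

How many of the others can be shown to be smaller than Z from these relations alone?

5

Directly below Z: M, U, C, H, J.
No other element is forced below Z by the given relations, so the count is 5.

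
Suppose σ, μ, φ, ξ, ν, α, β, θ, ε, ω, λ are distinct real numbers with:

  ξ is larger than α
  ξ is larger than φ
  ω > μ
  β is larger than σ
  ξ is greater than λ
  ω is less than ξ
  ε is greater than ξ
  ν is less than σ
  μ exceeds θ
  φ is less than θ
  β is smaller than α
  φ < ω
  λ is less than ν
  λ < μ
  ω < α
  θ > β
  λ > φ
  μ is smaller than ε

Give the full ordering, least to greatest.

Each adjacent pair is fixed by a given relation: φ < λ; λ < ν; ν < σ; σ < β; β < θ; θ < μ; μ < ω; ω < α; α < ξ; ξ < ε. Chaining them end to end gives the full order.

φ < λ < ν < σ < β < θ < μ < ω < α < ξ < ε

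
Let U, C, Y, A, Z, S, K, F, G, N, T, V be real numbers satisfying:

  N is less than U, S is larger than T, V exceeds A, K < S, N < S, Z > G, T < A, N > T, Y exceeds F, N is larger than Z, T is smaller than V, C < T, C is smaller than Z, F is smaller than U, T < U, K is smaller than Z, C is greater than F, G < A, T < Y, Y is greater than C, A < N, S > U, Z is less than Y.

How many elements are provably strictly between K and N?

The relations place K below N. An element lies strictly between them when it is forced above K and also forced below N.
Above K: {Z, Y, U, S}. Below N: {F, G, C, T, Z, A}.
Intersection: {Z} — 1.

1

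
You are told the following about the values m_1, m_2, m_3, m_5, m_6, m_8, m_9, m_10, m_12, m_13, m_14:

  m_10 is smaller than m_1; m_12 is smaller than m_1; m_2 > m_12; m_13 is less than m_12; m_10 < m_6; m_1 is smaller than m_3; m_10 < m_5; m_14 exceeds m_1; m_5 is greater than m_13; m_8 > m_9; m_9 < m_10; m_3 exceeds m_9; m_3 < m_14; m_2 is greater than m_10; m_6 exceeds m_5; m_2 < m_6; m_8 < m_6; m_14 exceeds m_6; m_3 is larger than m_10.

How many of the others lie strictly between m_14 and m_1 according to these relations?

Chaining upward from m_1 reaches: m_3.
Chaining downward from m_14 reaches: m_9, m_10, m_13, m_12, m_8, m_2, m_3, m_5, m_6.
Strictly between m_1 and m_14 are those in both lists: m_3 — 1 element.

1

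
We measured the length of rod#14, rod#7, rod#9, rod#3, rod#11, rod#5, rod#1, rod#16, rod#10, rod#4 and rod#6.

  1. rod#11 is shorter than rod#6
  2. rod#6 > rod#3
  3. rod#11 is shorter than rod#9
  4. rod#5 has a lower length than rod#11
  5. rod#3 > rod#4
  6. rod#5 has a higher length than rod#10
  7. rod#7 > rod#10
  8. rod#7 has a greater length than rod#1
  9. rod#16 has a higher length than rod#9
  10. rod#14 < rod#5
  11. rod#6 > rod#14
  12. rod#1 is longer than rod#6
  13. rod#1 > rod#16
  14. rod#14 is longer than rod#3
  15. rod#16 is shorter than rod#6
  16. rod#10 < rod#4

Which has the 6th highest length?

rod#11

Chaining the given pairs: rod#10 < rod#4 < rod#3 < rod#14 < rod#5 < rod#11 < rod#9 < rod#16 < rod#6 < rod#1 < rod#7.
The 6th largest is rod#11.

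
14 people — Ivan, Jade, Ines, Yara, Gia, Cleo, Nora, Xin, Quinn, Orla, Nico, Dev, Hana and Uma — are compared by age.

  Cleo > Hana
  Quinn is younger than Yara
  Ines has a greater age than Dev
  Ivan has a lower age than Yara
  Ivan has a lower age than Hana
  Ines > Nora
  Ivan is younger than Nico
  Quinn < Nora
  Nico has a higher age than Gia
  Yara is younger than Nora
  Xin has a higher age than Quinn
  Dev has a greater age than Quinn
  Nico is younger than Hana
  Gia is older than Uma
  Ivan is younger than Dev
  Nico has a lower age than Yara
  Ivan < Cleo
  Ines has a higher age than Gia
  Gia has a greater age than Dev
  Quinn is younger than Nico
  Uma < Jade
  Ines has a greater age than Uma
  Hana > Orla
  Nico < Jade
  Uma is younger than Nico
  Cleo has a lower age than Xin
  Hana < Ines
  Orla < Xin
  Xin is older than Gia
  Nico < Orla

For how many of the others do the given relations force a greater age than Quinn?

11

Directly above Quinn: Dev, Nico, Yara, Xin, Nora.
One step further: Gia, Orla, Jade, Hana, Ines (10 so far).
One step further: Cleo (11 so far).
No other element is forced above Quinn by the given relations, so the count is 11.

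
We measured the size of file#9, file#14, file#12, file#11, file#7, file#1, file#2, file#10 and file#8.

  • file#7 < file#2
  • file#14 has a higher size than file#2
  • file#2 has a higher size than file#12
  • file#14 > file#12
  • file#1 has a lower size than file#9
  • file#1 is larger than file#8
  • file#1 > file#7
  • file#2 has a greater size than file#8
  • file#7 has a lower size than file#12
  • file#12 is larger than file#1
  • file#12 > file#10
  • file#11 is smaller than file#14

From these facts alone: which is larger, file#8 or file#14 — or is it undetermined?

file#14

Link the given pairs in sequence: file#8 < file#1; file#1 < file#12; file#12 < file#2; file#2 < file#14.
Together: file#8 < file#1 < file#12 < file#2 < file#14.
So file#14 is larger.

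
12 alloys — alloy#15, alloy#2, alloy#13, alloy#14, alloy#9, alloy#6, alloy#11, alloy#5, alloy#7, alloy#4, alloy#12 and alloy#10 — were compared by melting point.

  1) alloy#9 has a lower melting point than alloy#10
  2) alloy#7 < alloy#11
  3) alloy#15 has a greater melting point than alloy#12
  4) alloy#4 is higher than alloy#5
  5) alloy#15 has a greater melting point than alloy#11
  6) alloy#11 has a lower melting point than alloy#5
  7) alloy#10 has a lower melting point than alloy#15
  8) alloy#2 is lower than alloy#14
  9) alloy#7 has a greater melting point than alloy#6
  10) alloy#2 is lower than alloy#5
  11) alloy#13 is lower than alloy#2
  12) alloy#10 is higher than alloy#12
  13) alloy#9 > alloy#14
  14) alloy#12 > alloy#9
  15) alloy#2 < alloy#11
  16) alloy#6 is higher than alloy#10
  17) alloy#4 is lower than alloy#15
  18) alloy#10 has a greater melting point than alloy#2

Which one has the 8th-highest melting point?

Piecing the relations together gives one ordering: alloy#13 < alloy#2 < alloy#14 < alloy#9 < alloy#12 < alloy#10 < alloy#6 < alloy#7 < alloy#11 < alloy#5 < alloy#4 < alloy#15.
The 8th largest is alloy#12.

alloy#12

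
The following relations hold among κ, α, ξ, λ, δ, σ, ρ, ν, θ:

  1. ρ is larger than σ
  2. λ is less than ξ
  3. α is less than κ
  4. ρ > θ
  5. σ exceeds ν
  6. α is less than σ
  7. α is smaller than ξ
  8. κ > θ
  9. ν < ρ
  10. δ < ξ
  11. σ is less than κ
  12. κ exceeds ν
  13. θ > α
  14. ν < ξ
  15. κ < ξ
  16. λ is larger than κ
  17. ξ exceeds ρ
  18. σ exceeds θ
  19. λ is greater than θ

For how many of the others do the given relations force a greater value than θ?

Directly above θ: σ, κ, ρ, λ.
One step further: ξ (5 so far).
Nothing else is reachable above θ; 5 in all.

5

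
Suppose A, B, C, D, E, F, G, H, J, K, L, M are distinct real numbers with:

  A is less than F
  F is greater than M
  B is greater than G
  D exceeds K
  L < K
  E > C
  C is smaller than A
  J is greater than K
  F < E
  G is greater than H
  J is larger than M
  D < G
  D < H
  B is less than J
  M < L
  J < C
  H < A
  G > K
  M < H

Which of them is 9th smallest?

C

Chaining the given pairs: M < L < K < D < H < G < B < J < C < A < F < E.
Counting 9 from the smallest end gives C.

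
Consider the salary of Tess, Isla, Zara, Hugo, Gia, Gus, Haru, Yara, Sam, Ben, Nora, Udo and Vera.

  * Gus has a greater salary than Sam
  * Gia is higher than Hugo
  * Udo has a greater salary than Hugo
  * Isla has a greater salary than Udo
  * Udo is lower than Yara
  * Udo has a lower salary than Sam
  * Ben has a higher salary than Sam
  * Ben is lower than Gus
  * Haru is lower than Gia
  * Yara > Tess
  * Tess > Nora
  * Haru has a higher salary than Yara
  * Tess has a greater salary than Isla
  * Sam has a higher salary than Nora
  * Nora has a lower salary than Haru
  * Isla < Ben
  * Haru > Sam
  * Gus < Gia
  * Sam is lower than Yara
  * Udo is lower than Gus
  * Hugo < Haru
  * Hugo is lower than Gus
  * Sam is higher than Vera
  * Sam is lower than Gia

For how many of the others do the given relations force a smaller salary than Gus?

7

The elements the relations force below Gus are Vera, Hugo, Nora, Udo, Isla, Sam, Ben — no chain reaches any other.
That is 7.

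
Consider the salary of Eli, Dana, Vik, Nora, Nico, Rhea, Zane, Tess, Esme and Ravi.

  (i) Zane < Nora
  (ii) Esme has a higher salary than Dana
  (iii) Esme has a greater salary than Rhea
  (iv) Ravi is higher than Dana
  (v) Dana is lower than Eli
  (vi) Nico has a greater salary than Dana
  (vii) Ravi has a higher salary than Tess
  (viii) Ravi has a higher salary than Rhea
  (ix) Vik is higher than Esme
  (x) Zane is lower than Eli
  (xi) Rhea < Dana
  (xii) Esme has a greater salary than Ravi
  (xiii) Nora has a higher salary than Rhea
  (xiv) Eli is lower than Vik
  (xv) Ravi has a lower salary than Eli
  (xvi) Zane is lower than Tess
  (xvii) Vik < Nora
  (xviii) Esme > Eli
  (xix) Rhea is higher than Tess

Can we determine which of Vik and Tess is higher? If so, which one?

The relevant relations are Tess < Rhea; Rhea < Dana; Dana < Ravi; Ravi < Eli; Eli < Esme; Esme < Vik.
Chaining these gives Tess < Rhea < Dana < Ravi < Eli < Esme < Vik.
So Vik is higher.

Vik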